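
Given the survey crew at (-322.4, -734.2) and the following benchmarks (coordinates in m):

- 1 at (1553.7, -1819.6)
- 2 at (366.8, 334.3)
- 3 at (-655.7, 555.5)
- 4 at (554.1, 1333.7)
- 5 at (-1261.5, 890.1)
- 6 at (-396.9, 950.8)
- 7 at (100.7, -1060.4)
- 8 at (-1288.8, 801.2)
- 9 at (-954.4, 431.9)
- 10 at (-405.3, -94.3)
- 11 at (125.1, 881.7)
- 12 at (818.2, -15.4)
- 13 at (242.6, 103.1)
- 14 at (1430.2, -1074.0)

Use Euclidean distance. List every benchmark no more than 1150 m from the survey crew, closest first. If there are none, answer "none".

7, 10, 13

Distances from (-322.4, -734.2):
1: √((1876.1)² + (-1085.4)²) = √(3519751.210 + 1178093.160) = 2167.5 m
2: √((689.2)² + (1068.5)²) = √(474996.640 + 1141692.250) = 1271.5 m
3: √((-333.3)² + (1289.7)²) = √(111088.890 + 1663326.090) = 1332.1 m
4: √((876.5)² + (2067.9)²) = √(768252.250 + 4276210.410) = 2246.0 m
5: √((-939.1)² + (1624.3)²) = √(881908.810 + 2638350.490) = 1876.2 m
6: √((-74.5)² + (1685.0)²) = √(5550.250 + 2839225.000) = 1686.6 m
7: √((423.1)² + (-326.2)²) = √(179013.610 + 106406.440) = 534.2 m
8: √((-966.4)² + (1535.4)²) = √(933928.960 + 2357453.160) = 1814.2 m
9: √((-632.0)² + (1166.1)²) = √(399424.000 + 1359789.210) = 1326.4 m
10: √((-82.9)² + (639.9)²) = √(6872.410 + 409472.010) = 645.2 m
11: √((447.5)² + (1615.9)²) = √(200256.250 + 2611132.810) = 1676.7 m
12: √((1140.6)² + (718.8)²) = √(1300968.360 + 516673.440) = 1348.2 m
13: √((565.0)² + (837.3)²) = √(319225.000 + 701071.290) = 1010.1 m
14: √((1752.6)² + (-339.8)²) = √(3071606.760 + 115464.040) = 1785.2 m
Threshold 1150 m: 7 (534.2 m), 10 (645.2 m), 13 (1010.1 m) are within range.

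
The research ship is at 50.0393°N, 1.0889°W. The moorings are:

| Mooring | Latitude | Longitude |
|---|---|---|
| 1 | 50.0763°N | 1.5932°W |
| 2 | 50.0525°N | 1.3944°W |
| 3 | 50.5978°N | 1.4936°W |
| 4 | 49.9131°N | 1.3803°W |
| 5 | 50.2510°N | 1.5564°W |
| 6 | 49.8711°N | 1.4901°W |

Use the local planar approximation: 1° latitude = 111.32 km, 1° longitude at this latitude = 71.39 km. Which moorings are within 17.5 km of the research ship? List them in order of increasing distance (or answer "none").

none

Distances from 50.0393°N, 1.0889°W:
1: 36.2368 km
2: 21.8591 km
3: 68.5573 km
4: 25.1024 km
5: 40.8565 km
6: 34.2189 km
Threshold 17.5 km: none within range.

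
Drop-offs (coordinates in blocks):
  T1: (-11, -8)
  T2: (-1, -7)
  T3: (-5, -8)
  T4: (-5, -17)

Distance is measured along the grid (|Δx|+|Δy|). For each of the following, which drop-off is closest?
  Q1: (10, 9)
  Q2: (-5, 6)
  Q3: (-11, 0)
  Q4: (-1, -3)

Q1→T2; Q2→T3; Q3→T1; Q4→T2

Q1 at (10, 9):
  T1: |-21| + |-17| = 21 + 17 = 38 blocks
  T2: |-11| + |-16| = 11 + 16 = 27 blocks
  T3: |-15| + |-17| = 15 + 17 = 32 blocks
  T4: |-15| + |-26| = 15 + 26 = 41 blocks
  → nearest: T2 (27 blocks)
Q2 at (-5, 6):
  T1: |-6| + |-14| = 6 + 14 = 20 blocks
  T2: |4| + |-13| = 4 + 13 = 17 blocks
  T3: |0| + |-14| = 0 + 14 = 14 blocks
  T4: |0| + |-23| = 0 + 23 = 23 blocks
  → nearest: T3 (14 blocks)
Q3 at (-11, 0):
  T1: |0| + |-8| = 0 + 8 = 8 blocks
  T2: |10| + |-7| = 10 + 7 = 17 blocks
  T3: |6| + |-8| = 6 + 8 = 14 blocks
  T4: |6| + |-17| = 6 + 17 = 23 blocks
  → nearest: T1 (8 blocks)
Q4 at (-1, -3):
  T1: |-10| + |-5| = 10 + 5 = 15 blocks
  T2: |0| + |-4| = 0 + 4 = 4 blocks
  T3: |-4| + |-5| = 4 + 5 = 9 blocks
  T4: |-4| + |-14| = 4 + 14 = 18 blocks
  → nearest: T2 (4 blocks)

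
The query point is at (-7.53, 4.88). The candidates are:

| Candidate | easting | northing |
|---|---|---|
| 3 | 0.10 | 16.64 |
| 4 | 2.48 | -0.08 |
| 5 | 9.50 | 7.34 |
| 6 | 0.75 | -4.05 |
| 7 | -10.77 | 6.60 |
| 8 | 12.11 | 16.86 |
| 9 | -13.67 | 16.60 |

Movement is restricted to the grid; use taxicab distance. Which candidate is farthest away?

Distances from (-7.53, 4.88):
3: 19.39
4: 14.97
5: 19.49
6: 17.21
7: 4.96
8: 31.62
9: 17.86
Maximum: 8 at 31.62.

8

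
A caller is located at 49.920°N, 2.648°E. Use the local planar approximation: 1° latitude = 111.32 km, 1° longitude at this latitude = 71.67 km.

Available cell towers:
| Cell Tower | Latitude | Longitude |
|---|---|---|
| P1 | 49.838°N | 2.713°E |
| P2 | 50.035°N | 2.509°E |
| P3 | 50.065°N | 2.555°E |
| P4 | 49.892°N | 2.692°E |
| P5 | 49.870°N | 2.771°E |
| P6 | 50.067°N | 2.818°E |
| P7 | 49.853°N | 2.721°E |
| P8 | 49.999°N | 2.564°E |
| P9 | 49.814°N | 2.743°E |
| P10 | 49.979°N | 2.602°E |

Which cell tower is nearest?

Distances from 49.920°N, 2.648°E:
P1: √((-0.082·111.32)² + (0.065·71.67)²) = √(83.32477 + 21.70209) = 10.248 km
P2: √((0.115·111.32)² + (-0.139·71.67)²) = √(163.88608 + 99.24403) = 16.221 km
P3: √((0.145·111.32)² + (-0.093·71.67)²) = √(260.54479 + 44.42636) = 17.463 km
P4: √((-0.028·111.32)² + (0.044·71.67)²) = √(9.71544 + 9.94444) = 4.434 km
P5: √((-0.050·111.32)² + (0.123·71.67)²) = √(30.98036 + 77.71145) = 10.426 km
P6: √((0.147·111.32)² + (0.170·71.67)²) = √(267.78181 + 148.44742) = 20.402 km
P7: √((-0.067·111.32)² + (0.073·71.67)²) = √(55.62833 + 27.37288) = 9.110 km
P8: √((0.079·111.32)² + (-0.084·71.67)²) = √(77.33936 + 36.24377) = 10.658 km
P9: √((-0.106·111.32)² + (0.095·71.67)²) = √(139.23811 + 46.35771) = 13.623 km
P10: √((0.059·111.32)² + (-0.046·71.67)²) = √(43.13705 + 10.86902) = 7.349 km
Minimum: P4 at 4.434 km.

P4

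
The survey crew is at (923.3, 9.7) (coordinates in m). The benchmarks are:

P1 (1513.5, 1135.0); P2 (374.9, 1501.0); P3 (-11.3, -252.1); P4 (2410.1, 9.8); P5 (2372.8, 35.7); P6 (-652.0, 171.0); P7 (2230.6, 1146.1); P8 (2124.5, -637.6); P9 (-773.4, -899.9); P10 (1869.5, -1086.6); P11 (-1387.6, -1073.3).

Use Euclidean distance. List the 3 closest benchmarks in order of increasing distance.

P3, P1, P8

Distances from (923.3, 9.7):
P1: 1270.7 m
P2: 1588.9 m
P3: 970.6 m
P4: 1486.8 m
P5: 1449.7 m
P6: 1583.5 m
P7: 1732.2 m
P8: 1364.5 m
P9: 1925.1 m
P10: 1448.2 m
P11: 2552.1 m
Sorted: P3 (970.6 m) < P1 (1270.7 m) < P8 (1364.5 m) < P10 (1448.2 m) < P5 (1449.7 m) < …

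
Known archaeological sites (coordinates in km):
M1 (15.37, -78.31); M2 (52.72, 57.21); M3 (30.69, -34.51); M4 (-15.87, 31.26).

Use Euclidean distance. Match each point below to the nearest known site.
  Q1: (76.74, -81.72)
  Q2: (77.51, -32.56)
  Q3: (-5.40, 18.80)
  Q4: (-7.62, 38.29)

Q1→M1; Q2→M3; Q3→M4; Q4→M4

Q1 at (76.74, -81.72):
  M1: 61.46 km
  M2: 140.99 km
  M3: 65.95 km
  M4: 146.09 km
  → nearest: M1 (61.46 km)
Q2 at (77.51, -32.56):
  M1: 77.17 km
  M2: 93.13 km
  M3: 46.86 km
  M4: 113.11 km
  → nearest: M3 (46.86 km)
Q3 at (-5.40, 18.80):
  M1: 99.31 km
  M2: 69.67 km
  M3: 64.38 km
  M4: 16.27 km
  → nearest: M4 (16.27 km)
Q4 at (-7.62, 38.29):
  M1: 118.84 km
  M2: 63.24 km
  M3: 82.26 km
  M4: 10.84 km
  → nearest: M4 (10.84 km)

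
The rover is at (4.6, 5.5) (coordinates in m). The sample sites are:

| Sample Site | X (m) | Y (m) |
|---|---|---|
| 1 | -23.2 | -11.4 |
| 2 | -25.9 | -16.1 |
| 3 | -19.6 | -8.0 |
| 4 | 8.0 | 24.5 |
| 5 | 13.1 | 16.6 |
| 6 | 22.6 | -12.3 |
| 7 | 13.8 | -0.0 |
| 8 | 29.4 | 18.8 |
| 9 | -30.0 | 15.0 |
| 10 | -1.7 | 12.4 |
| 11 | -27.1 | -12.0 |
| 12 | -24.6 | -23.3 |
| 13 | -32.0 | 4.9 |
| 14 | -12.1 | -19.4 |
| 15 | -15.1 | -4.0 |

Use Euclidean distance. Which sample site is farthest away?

Distances from (4.6, 5.5):
1: √((-27.8)² + (-16.9)²) = √(772.840 + 285.610) = 32.5 m
2: √((-30.5)² + (-21.6)²) = √(930.250 + 466.560) = 37.4 m
3: √((-24.2)² + (-13.5)²) = √(585.640 + 182.250) = 27.7 m
4: √((3.4)² + (19.0)²) = √(11.560 + 361.000) = 19.3 m
5: √((8.5)² + (11.1)²) = √(72.250 + 123.210) = 14.0 m
6: √((18.0)² + (-17.8)²) = √(324.000 + 316.840) = 25.3 m
7: √((9.2)² + (-5.5)²) = √(84.640 + 30.250) = 10.7 m
8: √((24.8)² + (13.3)²) = √(615.040 + 176.890) = 28.1 m
9: √((-34.6)² + (9.5)²) = √(1197.160 + 90.250) = 35.9 m
10: √((-6.3)² + (6.9)²) = √(39.690 + 47.610) = 9.3 m
11: √((-31.7)² + (-17.5)²) = √(1004.890 + 306.250) = 36.2 m
12: √((-29.2)² + (-28.8)²) = √(852.640 + 829.440) = 41.0 m
13: √((-36.6)² + (-0.6)²) = √(1339.560 + 0.360) = 36.6 m
14: √((-16.7)² + (-24.9)²) = √(278.890 + 620.010) = 30.0 m
15: √((-19.7)² + (-9.5)²) = √(388.090 + 90.250) = 21.9 m
Maximum: 12 at 41.0 m.

12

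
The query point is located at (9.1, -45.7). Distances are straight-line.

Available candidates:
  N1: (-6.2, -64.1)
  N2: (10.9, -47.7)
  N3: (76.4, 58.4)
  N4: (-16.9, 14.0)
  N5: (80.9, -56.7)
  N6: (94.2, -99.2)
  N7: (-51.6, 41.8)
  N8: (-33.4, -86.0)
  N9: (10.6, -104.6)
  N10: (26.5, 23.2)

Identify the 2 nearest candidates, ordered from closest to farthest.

N2, N1

Distances from (9.1, -45.7):
N1: 23.9
N2: 2.7
N3: 124.0
N4: 65.1
N5: 72.6
N6: 100.5
N7: 106.5
N8: 58.6
N9: 58.9
N10: 71.1
Sorted: N2 (2.7) < N1 (23.9) < N8 (58.6) < N9 (58.9) < …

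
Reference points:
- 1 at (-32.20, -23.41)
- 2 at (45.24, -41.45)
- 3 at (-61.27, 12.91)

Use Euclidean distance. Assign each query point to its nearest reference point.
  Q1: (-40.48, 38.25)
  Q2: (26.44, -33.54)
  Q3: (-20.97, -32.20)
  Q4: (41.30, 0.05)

Q1→3; Q2→2; Q3→1; Q4→2

Q1 at (-40.48, 38.25):
  1: 62.21
  2: 117.05
  3: 32.78
  → nearest: 3 (32.78)
Q2 at (26.44, -33.54):
  1: 59.51
  2: 20.40
  3: 99.25
  → nearest: 2 (20.40)
Q3 at (-20.97, -32.20):
  1: 14.26
  2: 66.85
  3: 60.49
  → nearest: 1 (14.26)
Q4 at (41.30, 0.05):
  1: 77.15
  2: 41.69
  3: 103.37
  → nearest: 2 (41.69)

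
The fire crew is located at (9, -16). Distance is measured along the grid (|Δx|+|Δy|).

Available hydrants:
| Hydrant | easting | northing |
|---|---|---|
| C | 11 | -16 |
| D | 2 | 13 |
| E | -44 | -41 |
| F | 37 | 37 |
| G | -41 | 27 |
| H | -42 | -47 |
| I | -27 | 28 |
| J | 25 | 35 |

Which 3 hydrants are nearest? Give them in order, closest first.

Distances from (9, -16):
C: |2| + |0| = 2 + 0 = 2
D: |-7| + |29| = 7 + 29 = 36
E: |-53| + |-25| = 53 + 25 = 78
F: |28| + |53| = 28 + 53 = 81
G: |-50| + |43| = 50 + 43 = 93
H: |-51| + |-31| = 51 + 31 = 82
I: |-36| + |44| = 36 + 44 = 80
J: |16| + |51| = 16 + 51 = 67
Sorted: C (2) < D (36) < J (67) < E (78) < I (80) < …

C, D, J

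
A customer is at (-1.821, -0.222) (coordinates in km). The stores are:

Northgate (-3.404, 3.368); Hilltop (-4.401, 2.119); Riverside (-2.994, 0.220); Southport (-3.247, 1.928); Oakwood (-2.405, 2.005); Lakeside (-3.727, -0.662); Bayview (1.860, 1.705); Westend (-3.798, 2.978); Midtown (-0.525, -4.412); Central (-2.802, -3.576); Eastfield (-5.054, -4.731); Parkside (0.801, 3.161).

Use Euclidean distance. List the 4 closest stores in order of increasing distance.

Distances from (-1.821, -0.222):
Northgate: 3.924 km
Hilltop: 3.484 km
Riverside: 1.254 km
Southport: 2.580 km
Oakwood: 2.302 km
Lakeside: 1.956 km
Bayview: 4.155 km
Westend: 3.761 km
Midtown: 4.386 km
Central: 3.495 km
Eastfield: 5.548 km
Parkside: 4.280 km
Sorted: Riverside (1.254 km) < Lakeside (1.956 km) < Oakwood (2.302 km) < Southport (2.580 km) < Hilltop (3.484 km) < Central (3.495 km) < …

Riverside, Lakeside, Oakwood, Southport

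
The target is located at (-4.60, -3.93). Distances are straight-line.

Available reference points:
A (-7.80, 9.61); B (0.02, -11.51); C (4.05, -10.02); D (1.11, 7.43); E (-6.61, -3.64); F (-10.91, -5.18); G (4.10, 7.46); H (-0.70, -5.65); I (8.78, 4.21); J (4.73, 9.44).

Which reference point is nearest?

E

Distances from (-4.60, -3.93):
A: √((-3.20)² + (13.54)²) = √(10.2400 + 183.3316) = 13.91
B: √((4.62)² + (-7.58)²) = √(21.3444 + 57.4564) = 8.88
C: √((8.65)² + (-6.09)²) = √(74.8225 + 37.0881) = 10.58
D: √((5.71)² + (11.36)²) = √(32.6041 + 129.0496) = 12.71
E: √((-2.01)² + (0.29)²) = √(4.0401 + 0.0841) = 2.03
F: √((-6.31)² + (-1.25)²) = √(39.8161 + 1.5625) = 6.43
G: √((8.70)² + (11.39)²) = √(75.6900 + 129.7321) = 14.33
H: √((3.90)² + (-1.72)²) = √(15.2100 + 2.9584) = 4.26
I: √((13.38)² + (8.14)²) = √(179.0244 + 66.2596) = 15.66
J: √((9.33)² + (13.37)²) = √(87.0489 + 178.7569) = 16.30
Minimum: E at 2.03.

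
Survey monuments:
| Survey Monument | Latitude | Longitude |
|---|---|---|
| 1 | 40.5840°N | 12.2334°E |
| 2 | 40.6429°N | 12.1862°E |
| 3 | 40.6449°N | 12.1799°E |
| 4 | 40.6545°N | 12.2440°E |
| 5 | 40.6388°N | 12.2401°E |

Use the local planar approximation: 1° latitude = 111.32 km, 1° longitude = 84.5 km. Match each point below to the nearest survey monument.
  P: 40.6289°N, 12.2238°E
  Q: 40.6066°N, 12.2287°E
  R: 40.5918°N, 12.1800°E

P→5; Q→1; R→1

P at 40.6289°N, 12.2238°E:
  1: √((-0.0449·111.32)² + (0.0096·84.5)²) = √(24.982683 + 0.658045) = 5.0637 km
  2: √((0.0140·111.32)² + (-0.0376·84.5)²) = √(2.428860 + 10.094600) = 3.5389 km
  3: √((0.0160·111.32)² + (-0.0439·84.5)²) = √(3.172388 + 13.760761) = 4.1150 km
  4: √((0.0256·111.32)² + (0.0202·84.5)²) = √(8.121314 + 2.913508) = 3.3219 km
  5: √((0.0099·111.32)² + (0.0163·84.5)²) = √(1.214554 + 1.897093) = 1.7640 km
  → nearest: 5 (1.7640 km)
Q at 40.6066°N, 12.2287°E:
  1: √((-0.0226·111.32)² + (0.0047·84.5)²) = √(6.329411 + 0.157728) = 2.5470 km
  2: √((0.0363·111.32)² + (-0.0425·84.5)²) = √(16.329002 + 12.897077) = 5.4061 km
  3: √((0.0383·111.32)² + (-0.0488·84.5)²) = √(18.177910 + 17.004077) = 5.9314 km
  4: √((0.0479·111.32)² + (0.0153·84.5)²) = √(28.432655 + 1.671461) = 5.4867 km
  5: √((0.0322·111.32)² + (0.0114·84.5)²) = √(12.848669 + 0.927947) = 3.7117 km
  → nearest: 1 (2.5470 km)
R at 40.5918°N, 12.1800°E:
  1: √((-0.0078·111.32)² + (0.0534·84.5)²) = √(0.753938 + 20.360851) = 4.5951 km
  2: √((0.0511·111.32)² + (0.0062·84.5)²) = √(32.358486 + 0.274471) = 5.7125 km
  3: √((0.0531·111.32)² + (-0.0001·84.5)²) = √(34.941009 + 0.000071) = 5.9111 km
  4: √((0.0627·111.32)² + (0.0640·84.5)²) = √(48.717105 + 29.246464) = 8.8297 km
  5: √((0.0470·111.32)² + (0.0601·84.5)²) = √(27.374243 + 25.790654) = 7.2914 km
  → nearest: 1 (4.5951 km)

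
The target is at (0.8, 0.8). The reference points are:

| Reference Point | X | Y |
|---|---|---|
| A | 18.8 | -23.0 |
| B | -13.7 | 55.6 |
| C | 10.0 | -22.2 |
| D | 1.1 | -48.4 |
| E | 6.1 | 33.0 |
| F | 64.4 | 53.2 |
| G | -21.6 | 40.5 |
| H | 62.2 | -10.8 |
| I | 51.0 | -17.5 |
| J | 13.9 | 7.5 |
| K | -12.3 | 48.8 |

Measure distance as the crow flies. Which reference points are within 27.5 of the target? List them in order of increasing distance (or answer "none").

Distances from (0.8, 0.8):
A: √((18.0)² + (-23.8)²) = √(324.000 + 566.440) = 29.8
B: √((-14.5)² + (54.8)²) = √(210.250 + 3003.040) = 56.7
C: √((9.2)² + (-23.0)²) = √(84.640 + 529.000) = 24.8
D: √((0.3)² + (-49.2)²) = √(0.090 + 2420.640) = 49.2
E: √((5.3)² + (32.2)²) = √(28.090 + 1036.840) = 32.6
F: √((63.6)² + (52.4)²) = √(4044.960 + 2745.760) = 82.4
G: √((-22.4)² + (39.7)²) = √(501.760 + 1576.090) = 45.6
H: √((61.4)² + (-11.6)²) = √(3769.960 + 134.560) = 62.5
I: √((50.2)² + (-18.3)²) = √(2520.040 + 334.890) = 53.4
J: √((13.1)² + (6.7)²) = √(171.610 + 44.890) = 14.7
K: √((-13.1)² + (48.0)²) = √(171.610 + 2304.000) = 49.8
Threshold 27.5: J (14.7), C (24.8) are within range.

J, C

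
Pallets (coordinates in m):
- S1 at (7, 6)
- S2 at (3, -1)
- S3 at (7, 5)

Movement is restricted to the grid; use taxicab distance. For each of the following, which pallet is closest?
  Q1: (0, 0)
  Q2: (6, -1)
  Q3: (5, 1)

Q1 at (0, 0):
  S1: 13 m
  S2: 4 m
  S3: 12 m
  → nearest: S2 (4 m)
Q2 at (6, -1):
  S1: 8 m
  S2: 3 m
  S3: 7 m
  → nearest: S2 (3 m)
Q3 at (5, 1):
  S1: 7 m
  S2: 4 m
  S3: 6 m
  → nearest: S2 (4 m)

Q1→S2; Q2→S2; Q3→S2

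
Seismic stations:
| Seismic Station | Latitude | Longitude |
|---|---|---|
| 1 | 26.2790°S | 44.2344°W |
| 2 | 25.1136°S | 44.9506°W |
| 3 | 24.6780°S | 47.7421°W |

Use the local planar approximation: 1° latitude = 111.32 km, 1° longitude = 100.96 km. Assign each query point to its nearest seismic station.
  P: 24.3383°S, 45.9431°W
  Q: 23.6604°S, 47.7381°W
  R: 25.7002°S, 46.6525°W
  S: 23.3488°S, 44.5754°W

P at 24.3383°S, 45.9431°W:
  1: 276.4644 km
  2: 132.2475 km
  3: 185.5219 km
  → nearest: 2 (132.2475 km)
Q at 23.6604°S, 47.7381°W:
  1: 458.3679 km
  2: 324.6078 km
  3: 113.2800 km
  → nearest: 3 (113.2800 km)
R at 25.7002°S, 46.6525°W:
  1: 252.4908 km
  2: 183.8139 km
  3: 158.2712 km
  → nearest: 3 (158.2712 km)
S at 23.3488°S, 44.5754°W:
  1: 328.0016 km
  2: 200.0762 km
  3: 352.2905 km
  → nearest: 2 (200.0762 km)

P→2; Q→3; R→3; S→2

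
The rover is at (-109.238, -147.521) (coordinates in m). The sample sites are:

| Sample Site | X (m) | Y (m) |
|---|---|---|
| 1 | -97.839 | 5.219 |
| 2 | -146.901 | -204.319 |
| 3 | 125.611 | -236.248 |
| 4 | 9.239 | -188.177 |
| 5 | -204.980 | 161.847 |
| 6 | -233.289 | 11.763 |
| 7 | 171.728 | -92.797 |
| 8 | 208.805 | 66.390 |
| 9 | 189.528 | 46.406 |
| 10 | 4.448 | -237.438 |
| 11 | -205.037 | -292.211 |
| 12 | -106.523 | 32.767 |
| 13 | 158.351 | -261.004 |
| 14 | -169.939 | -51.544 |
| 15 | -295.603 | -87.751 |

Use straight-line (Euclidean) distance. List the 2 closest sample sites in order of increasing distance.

Distances from (-109.238, -147.521):
1: 153.165 m
2: 68.151 m
3: 251.051 m
4: 125.259 m
5: 323.844 m
6: 201.891 m
7: 286.246 m
8: 383.287 m
9: 356.186 m
10: 144.947 m
11: 173.530 m
12: 180.308 m
13: 290.658 m
14: 113.561 m
15: 195.715 m
Sorted: 2 (68.151 m) < 14 (113.561 m) < 4 (125.259 m) < 10 (144.947 m) < …

2, 14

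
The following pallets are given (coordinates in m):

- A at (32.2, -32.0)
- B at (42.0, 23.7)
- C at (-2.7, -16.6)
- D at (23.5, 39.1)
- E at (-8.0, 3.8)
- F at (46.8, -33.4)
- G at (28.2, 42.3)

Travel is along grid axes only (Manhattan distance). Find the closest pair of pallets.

D and G

Pairwise distances:
D–G: 7.9 m
A–F: 16.0 m
C–E: 25.7 m
B–G: 32.4 m
B–D: 33.9 m
A–C: 50.3 m
B–F: 61.9 m
A–B: 65.5 m
C–F: 66.3 m
D–E: 66.8 m
B–E: 69.9 m
E–G: 74.7 m
A–E: 76.0 m
A–G: 78.3 m
A–D: 79.8 m
C–D: 81.9 m
B–C: 85.0 m
C–G: 89.8 m
E–F: 92.0 m
F–G: 94.3 m
D–F: 95.8 m
Closest pair: D–G at 7.9 m.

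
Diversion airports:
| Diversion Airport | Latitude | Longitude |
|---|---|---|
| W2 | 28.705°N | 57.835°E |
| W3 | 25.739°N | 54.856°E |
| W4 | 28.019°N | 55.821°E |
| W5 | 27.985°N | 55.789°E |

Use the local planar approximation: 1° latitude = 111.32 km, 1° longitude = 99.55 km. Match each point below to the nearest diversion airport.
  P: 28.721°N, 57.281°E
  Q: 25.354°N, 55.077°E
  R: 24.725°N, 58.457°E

P at 28.721°N, 57.281°E:
  W2: √((-0.016·111.32)² + (0.554·99.55)²) = √(3.17239 + 3041.59971) = 55.179 km
  W3: √((-2.982·111.32)² + (-2.425·99.55)²) = √(110194.94527 + 58278.18458) = 410.455 km
  W4: √((-0.702·111.32)² + (-1.460·99.55)²) = √(6106.89734 + 21124.58765) = 165.020 km
  W5: √((-0.736·111.32)² + (-1.492·99.55)²) = √(6712.77397 + 22060.74502) = 169.628 km
  → nearest: W2 (55.179 km)
Q at 25.354°N, 55.077°E:
  W2: √((3.351·111.32)² + (2.758·99.55)²) = √(139153.85783 + 75382.58957) = 463.181 km
  W3: √((0.385·111.32)² + (-0.221·99.55)²) = √(1836.82531 + 484.02420) = 48.175 km
  W4: √((2.665·111.32)² + (0.744·99.55)²) = √(88011.78356 + 5485.65385) = 305.774 km
  W5: √((2.631·111.32)² + (0.712·99.55)²) = √(85780.40483 + 5023.91770) = 301.338 km
  → nearest: W3 (48.175 km)
R at 24.725°N, 58.457°E:
  W2: √((3.980·111.32)² + (-0.622·99.55)²) = √(196296.49247 + 3834.09878) = 447.360 km
  W3: √((1.014·111.32)² + (-3.601·99.55)²) = √(12741.55125 + 128507.58777) = 375.831 km
  W4: √((3.294·111.32)² + (-2.636·99.55)²) = √(134460.14801 + 68861.00243) = 450.911 km
  W5: √((3.260·111.32)² + (-2.668·99.55)²) = √(131698.73257 + 70543.04128) = 449.713 km
  → nearest: W3 (375.831 km)

P→W2; Q→W3; R→W3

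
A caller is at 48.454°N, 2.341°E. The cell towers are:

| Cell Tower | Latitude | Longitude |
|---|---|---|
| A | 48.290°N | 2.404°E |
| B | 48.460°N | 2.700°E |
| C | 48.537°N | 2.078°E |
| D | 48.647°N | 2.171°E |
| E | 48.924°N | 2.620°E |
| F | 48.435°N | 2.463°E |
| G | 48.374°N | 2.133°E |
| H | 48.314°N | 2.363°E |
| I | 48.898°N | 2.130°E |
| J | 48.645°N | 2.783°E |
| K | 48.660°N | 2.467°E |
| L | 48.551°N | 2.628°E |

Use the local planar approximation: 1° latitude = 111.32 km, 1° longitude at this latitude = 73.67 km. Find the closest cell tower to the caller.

Distances from 48.454°N, 2.341°E:
A: √((-0.164·111.32)² + (0.063·73.67)²) = √(333.29906 + 21.54083) = 18.837 km
B: √((0.006·111.32)² + (0.359·73.67)²) = √(0.44612 + 699.47184) = 26.456 km
C: √((0.083·111.32)² + (-0.263·73.67)²) = √(85.36947 + 375.39876) = 21.466 km
D: √((0.193·111.32)² + (-0.170·73.67)²) = √(461.59491 + 156.84807) = 24.869 km
E: √((0.470·111.32)² + (0.279·73.67)²) = √(2737.42426 + 422.46404) = 56.213 km
F: √((-0.019·111.32)² + (0.122·73.67)²) = √(4.47356 + 80.77947) = 9.233 km
G: √((-0.080·111.32)² + (-0.208·73.67)²) = √(79.30971 + 234.80536) = 17.723 km
H: √((-0.140·111.32)² + (0.022·73.67)²) = √(242.88599 + 2.62680) = 15.669 km
I: √((0.444·111.32)² + (-0.211·73.67)²) = √(2442.93738 + 241.62744) = 51.813 km
J: √((0.191·111.32)² + (0.442·73.67)²) = √(452.07775 + 1060.29296) = 38.889 km
K: √((0.206·111.32)² + (0.126·73.67)²) = √(525.87295 + 86.16332) = 24.739 km
L: √((0.097·111.32)² + (0.287·73.67)²) = √(116.59767 + 447.03871) = 23.741 km
Minimum: F at 9.233 km.

F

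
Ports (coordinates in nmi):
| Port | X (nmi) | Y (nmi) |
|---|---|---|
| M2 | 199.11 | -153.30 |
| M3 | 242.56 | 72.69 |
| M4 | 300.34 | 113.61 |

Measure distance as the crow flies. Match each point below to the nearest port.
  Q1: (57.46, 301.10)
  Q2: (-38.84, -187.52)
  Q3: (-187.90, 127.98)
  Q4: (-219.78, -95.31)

Q1→M3; Q2→M2; Q3→M3; Q4→M2

Q1 at (57.46, 301.10):
  M2: 475.97 nmi
  M3: 294.00 nmi
  M4: 306.83 nmi
  → nearest: M3 (294.00 nmi)
Q2 at (-38.84, -187.52):
  M2: 240.40 nmi
  M3: 383.27 nmi
  M4: 453.57 nmi
  → nearest: M2 (240.40 nmi)
Q3 at (-187.90, 127.98):
  M2: 478.43 nmi
  M3: 434.00 nmi
  M4: 488.45 nmi
  → nearest: M3 (434.00 nmi)
Q4 at (-219.78, -95.31):
  M2: 422.88 nmi
  M3: 491.92 nmi
  M4: 560.51 nmi
  → nearest: M2 (422.88 nmi)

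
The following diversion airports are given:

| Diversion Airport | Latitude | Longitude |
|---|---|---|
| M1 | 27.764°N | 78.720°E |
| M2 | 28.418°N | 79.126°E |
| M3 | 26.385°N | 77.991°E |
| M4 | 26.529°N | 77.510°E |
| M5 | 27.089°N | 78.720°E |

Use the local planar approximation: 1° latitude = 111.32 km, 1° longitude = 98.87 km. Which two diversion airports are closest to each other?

M3 and M4

Pairwise distances:
M3–M4: 50.185 km
M1–M5: 75.141 km
M1–M2: 83.136 km
M3–M5: 106.474 km
M4–M5: 134.901 km
M2–M5: 153.293 km
M1–M3: 169.589 km
M1–M4: 182.244 km
M2–M3: 252.608 km
M2–M4: 264.096 km
Closest pair: M3–M4 at 50.185 km.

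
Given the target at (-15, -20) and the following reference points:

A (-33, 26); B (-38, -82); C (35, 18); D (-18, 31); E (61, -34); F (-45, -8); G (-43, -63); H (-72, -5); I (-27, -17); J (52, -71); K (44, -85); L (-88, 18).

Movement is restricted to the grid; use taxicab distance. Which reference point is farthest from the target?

Distances from (-15, -20):
A: |-18| + |46| = 18 + 46 = 64
B: |-23| + |-62| = 23 + 62 = 85
C: |50| + |38| = 50 + 38 = 88
D: |-3| + |51| = 3 + 51 = 54
E: |76| + |-14| = 76 + 14 = 90
F: |-30| + |12| = 30 + 12 = 42
G: |-28| + |-43| = 28 + 43 = 71
H: |-57| + |15| = 57 + 15 = 72
I: |-12| + |3| = 12 + 3 = 15
J: |67| + |-51| = 67 + 51 = 118
K: |59| + |-65| = 59 + 65 = 124
L: |-73| + |38| = 73 + 38 = 111
Maximum: K at 124.

K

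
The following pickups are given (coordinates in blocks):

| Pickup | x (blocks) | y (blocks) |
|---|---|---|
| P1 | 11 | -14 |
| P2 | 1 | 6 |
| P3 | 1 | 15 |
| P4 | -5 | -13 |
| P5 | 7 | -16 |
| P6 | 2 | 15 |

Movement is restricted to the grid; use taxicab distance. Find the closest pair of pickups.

Pairwise distances:
P3–P6: |1| + |0| = 1 + 0 = 1 blocks
P1–P5: |-4| + |-2| = 4 + 2 = 6 blocks
P2–P3: |0| + |9| = 0 + 9 = 9 blocks
P2–P6: |1| + |9| = 1 + 9 = 10 blocks
P4–P5: |12| + |-3| = 12 + 3 = 15 blocks
P1–P4: |-16| + |1| = 16 + 1 = 17 blocks
P2–P4: |-6| + |-19| = 6 + 19 = 25 blocks
P2–P5: |6| + |-22| = 6 + 22 = 28 blocks
P1–P2: |-10| + |20| = 10 + 20 = 30 blocks
P3–P4: |-6| + |-28| = 6 + 28 = 34 blocks
P4–P6: |7| + |28| = 7 + 28 = 35 blocks
P5–P6: |-5| + |31| = 5 + 31 = 36 blocks
P3–P5: |6| + |-31| = 6 + 31 = 37 blocks
P1–P6: |-9| + |29| = 9 + 29 = 38 blocks
P1–P3: |-10| + |29| = 10 + 29 = 39 blocks
Closest pair: P3–P6 at 1 blocks.

P3 and P6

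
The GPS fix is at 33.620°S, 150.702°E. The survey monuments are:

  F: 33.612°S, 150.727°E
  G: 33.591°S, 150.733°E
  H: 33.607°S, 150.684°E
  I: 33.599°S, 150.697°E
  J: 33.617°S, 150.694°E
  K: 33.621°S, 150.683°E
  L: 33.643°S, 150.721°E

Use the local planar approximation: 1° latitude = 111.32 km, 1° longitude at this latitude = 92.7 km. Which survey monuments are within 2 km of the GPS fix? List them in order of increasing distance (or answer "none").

Distances from 33.620°S, 150.702°E:
F: 2.483 km
G: 4.322 km
H: 2.209 km
I: 2.383 km
J: 0.813 km
K: 1.765 km
L: 3.108 km
Threshold 2 km: J (0.813 km), K (1.765 km) are within range.

J, K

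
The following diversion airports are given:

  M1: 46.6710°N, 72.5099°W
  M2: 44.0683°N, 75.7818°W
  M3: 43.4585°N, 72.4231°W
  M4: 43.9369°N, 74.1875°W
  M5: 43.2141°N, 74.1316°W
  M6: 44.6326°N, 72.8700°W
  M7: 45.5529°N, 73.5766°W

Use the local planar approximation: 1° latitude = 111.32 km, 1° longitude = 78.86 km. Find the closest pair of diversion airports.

M4 and M5

Pairwise distances:
M4–M5: 80.5828 km
M6–M7: 116.6214 km
M2–M4: 126.5745 km
M4–M6: 129.5862 km
M3–M6: 135.3689 km
M3–M5: 137.4518 km
M3–M4: 148.9841 km
M1–M7: 150.2271 km
M2–M5: 161.1741 km
M4–M7: 186.2322 km
M5–M6: 186.6359 km
M1–M6: 228.6847 km
M2–M6: 238.0620 km
M2–M7: 239.9056 km
M3–M7: 250.2657 km
M5–M7: 264.0084 km
M2–M3: 273.4276 km
M1–M4: 331.8691 km
M1–M3: 357.6810 km
M1–M2: 387.9695 km
M1–M5: 405.5160 km
Closest pair: M4–M5 at 80.5828 km.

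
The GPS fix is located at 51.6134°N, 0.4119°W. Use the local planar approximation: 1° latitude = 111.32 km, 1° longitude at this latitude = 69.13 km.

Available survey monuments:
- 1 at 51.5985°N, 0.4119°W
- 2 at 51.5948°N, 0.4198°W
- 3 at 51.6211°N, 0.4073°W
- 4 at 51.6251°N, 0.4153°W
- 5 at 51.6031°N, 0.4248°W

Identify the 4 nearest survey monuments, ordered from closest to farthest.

Distances from 51.6134°N, 0.4119°W:
1: √((-0.0149·111.32)² + (0.0000·69.13)²) = √(2.751180 + 0.000000) = 1.6587 km
2: √((-0.0186·111.32)² + (-0.0079·69.13)²) = √(4.287186 + 0.298255) = 2.1414 km
3: √((0.0077·111.32)² + (0.0046·69.13)²) = √(0.734730 + 0.101123) = 0.9142 km
4: √((0.0117·111.32)² + (-0.0034·69.13)²) = √(1.696360 + 0.055245) = 1.3235 km
5: √((-0.0103·111.32)² + (-0.0129·69.13)²) = √(1.314682 + 0.795266) = 1.4526 km
Sorted: 3 (0.9142 km) < 4 (1.3235 km) < 5 (1.4526 km) < 1 (1.6587 km) < 2 (2.1414 km)

3, 4, 5, 1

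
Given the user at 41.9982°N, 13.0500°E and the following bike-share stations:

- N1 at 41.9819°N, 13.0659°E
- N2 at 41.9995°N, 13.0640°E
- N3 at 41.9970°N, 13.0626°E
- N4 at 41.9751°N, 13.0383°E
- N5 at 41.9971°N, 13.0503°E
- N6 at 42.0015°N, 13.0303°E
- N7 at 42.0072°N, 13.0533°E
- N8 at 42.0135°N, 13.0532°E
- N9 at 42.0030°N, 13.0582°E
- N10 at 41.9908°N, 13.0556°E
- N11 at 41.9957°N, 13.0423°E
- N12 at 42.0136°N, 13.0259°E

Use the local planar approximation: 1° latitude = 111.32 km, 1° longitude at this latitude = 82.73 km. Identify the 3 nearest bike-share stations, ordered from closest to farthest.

Distances from 41.9982°N, 13.0500°E:
N1: 2.2412 km
N2: 1.1672 km
N3: 1.0509 km
N4: 2.7476 km
N5: 0.1249 km
N6: 1.6707 km
N7: 1.0384 km
N8: 1.7236 km
N9: 0.8636 km
N10: 0.9451 km
N11: 0.6952 km
N12: 2.6295 km
Sorted: N5 (0.1249 km) < N11 (0.6952 km) < N9 (0.8636 km) < N10 (0.9451 km) < N7 (1.0384 km) < …

N5, N11, N9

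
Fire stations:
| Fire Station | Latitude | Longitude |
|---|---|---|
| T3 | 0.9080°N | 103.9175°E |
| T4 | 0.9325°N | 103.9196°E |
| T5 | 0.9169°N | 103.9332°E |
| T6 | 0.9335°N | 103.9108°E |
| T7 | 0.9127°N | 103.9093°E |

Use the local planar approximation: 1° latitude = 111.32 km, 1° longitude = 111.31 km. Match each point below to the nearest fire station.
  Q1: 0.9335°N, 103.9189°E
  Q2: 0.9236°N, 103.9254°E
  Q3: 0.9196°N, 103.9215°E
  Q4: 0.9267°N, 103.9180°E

Q1 at 0.9335°N, 103.9189°E:
  T3: √((-0.0255·111.32)² + (-0.0014·111.31)²) = √(8.057991 + 0.024284) = 2.8429 km
  T4: √((-0.0010·111.32)² + (0.0007·111.31)²) = √(0.012392 + 0.006071) = 0.1359 km
  T5: √((-0.0166·111.32)² + (0.0143·111.31)²) = √(3.414779 + 2.533614) = 2.4389 km
  T6: √((0.0000·111.32)² + (-0.0081·111.31)²) = √(0.000000 + 0.812902) = 0.9016 km
  T7: √((-0.0208·111.32)² + (-0.0096·111.31)²) = √(5.361336 + 1.141855) = 2.5501 km
  → nearest: T4 (0.1359 km)
Q2 at 0.9236°N, 103.9254°E:
  T3: √((-0.0156·111.32)² + (-0.0079·111.31)²) = √(3.015752 + 0.773255) = 1.9465 km
  T4: √((0.0089·111.32)² + (-0.0058·111.31)²) = √(0.981582 + 0.416797) = 1.1825 km
  T5: √((-0.0067·111.32)² + (0.0078·111.31)²) = √(0.556283 + 0.753802) = 1.1446 km
  T6: √((0.0099·111.32)² + (-0.0146·111.31)²) = √(1.214554 + 2.641035) = 1.9636 km
  T7: √((-0.0109·111.32)² + (-0.0161·111.31)²) = √(1.472310 + 3.211590) = 2.1642 km
  → nearest: T5 (1.1446 km)
Q3 at 0.9196°N, 103.9215°E:
  T3: √((-0.0116·111.32)² + (-0.0040·111.31)²) = √(1.667487 + 0.198239) = 1.3659 km
  T4: √((0.0129·111.32)² + (-0.0019·111.31)²) = √(2.062176 + 0.044728) = 1.4515 km
  T5: √((-0.0027·111.32)² + (0.0117·111.31)²) = √(0.090339 + 1.696056) = 1.3366 km
  T6: √((0.0139·111.32)² + (-0.0107·111.31)²) = √(2.394286 + 1.418521) = 1.9526 km
  T7: √((-0.0069·111.32)² + (-0.0122·111.31)²) = √(0.589990 + 1.844115) = 1.5602 km
  → nearest: T5 (1.3366 km)
Q4 at 0.9267°N, 103.9180°E:
  T3: √((-0.0187·111.32)² + (-0.0005·111.31)²) = √(4.333408 + 0.003097) = 2.0824 km
  T4: √((0.0058·111.32)² + (0.0016·111.31)²) = √(0.416872 + 0.031718) = 0.6698 km
  T5: √((-0.0098·111.32)² + (0.0152·111.31)²) = √(1.190141 + 2.862566) = 2.0131 km
  T6: √((0.0068·111.32)² + (-0.0072·111.31)²) = √(0.573013 + 0.642293) = 1.1024 km
  T7: √((-0.0140·111.32)² + (-0.0087·111.31)²) = √(2.428860 + 0.937793) = 1.8348 km
  → nearest: T4 (0.6698 km)

Q1→T4; Q2→T5; Q3→T5; Q4→T4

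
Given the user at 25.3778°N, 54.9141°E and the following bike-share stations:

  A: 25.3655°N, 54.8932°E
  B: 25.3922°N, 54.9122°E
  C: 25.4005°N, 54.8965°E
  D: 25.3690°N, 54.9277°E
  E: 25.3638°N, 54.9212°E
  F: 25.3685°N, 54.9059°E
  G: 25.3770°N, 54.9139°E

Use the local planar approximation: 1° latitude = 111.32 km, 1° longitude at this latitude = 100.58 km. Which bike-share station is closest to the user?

G

Distances from 25.3778°N, 54.9141°E:
A: √((-0.0123·111.32)² + (-0.0209·100.58)²) = √(1.874807 + 4.418917) = 2.5087 km
B: √((0.0144·111.32)² + (-0.0019·100.58)²) = √(2.569635 + 0.036520) = 1.6144 km
C: √((0.0227·111.32)² + (-0.0176·100.58)²) = √(6.385547 + 3.133636) = 3.0853 km
D: √((-0.0088·111.32)² + (0.0136·100.58)²) = √(0.959648 + 1.871118) = 1.6825 km
E: √((-0.0140·111.32)² + (0.0071·100.58)²) = √(2.428860 + 0.509965) = 1.7143 km
F: √((-0.0093·111.32)² + (-0.0082·100.58)²) = √(1.071796 + 0.680222) = 1.3236 km
G: √((-0.0008·111.32)² + (-0.0002·100.58)²) = √(0.007931 + 0.000405) = 0.0913 km
Minimum: G at 0.0913 km.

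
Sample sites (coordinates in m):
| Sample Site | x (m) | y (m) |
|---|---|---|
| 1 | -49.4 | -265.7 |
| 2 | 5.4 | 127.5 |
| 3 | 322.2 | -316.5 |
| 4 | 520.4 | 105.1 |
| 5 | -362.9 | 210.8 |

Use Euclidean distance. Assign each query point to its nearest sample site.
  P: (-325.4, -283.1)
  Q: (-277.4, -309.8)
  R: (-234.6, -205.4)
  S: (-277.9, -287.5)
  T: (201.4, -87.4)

P at (-325.4, -283.1):
  1: 276.5 m
  2: 527.3 m
  3: 648.5 m
  4: 930.6 m
  5: 495.3 m
  → nearest: 1 (276.5 m)
Q at (-277.4, -309.8):
  1: 232.2 m
  2: 520.8 m
  3: 599.6 m
  4: 899.2 m
  5: 527.6 m
  → nearest: 1 (232.2 m)
R at (-234.6, -205.4):
  1: 194.8 m
  2: 410.4 m
  3: 567.8 m
  4: 816.4 m
  5: 435.5 m
  → nearest: 1 (194.8 m)
S at (-277.9, -287.5):
  1: 229.5 m
  2: 502.5 m
  3: 600.8 m
  4: 889.6 m
  5: 505.5 m
  → nearest: 1 (229.5 m)
T at (201.4, -87.4):
  1: 307.7 m
  2: 290.9 m
  3: 259.0 m
  4: 372.6 m
  5: 638.2 m
  → nearest: 3 (259.0 m)

P→1; Q→1; R→1; S→1; T→3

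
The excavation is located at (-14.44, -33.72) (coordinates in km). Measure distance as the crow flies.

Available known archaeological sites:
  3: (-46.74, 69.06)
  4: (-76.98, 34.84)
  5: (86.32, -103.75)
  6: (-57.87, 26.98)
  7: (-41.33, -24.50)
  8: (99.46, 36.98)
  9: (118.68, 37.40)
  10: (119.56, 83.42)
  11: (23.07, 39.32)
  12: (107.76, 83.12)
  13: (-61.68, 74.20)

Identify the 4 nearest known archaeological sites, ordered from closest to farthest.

7, 6, 11, 4

Distances from (-14.44, -33.72):
3: √((-32.30)² + (102.78)²) = √(1043.2900 + 10563.7284) = 107.74 km
4: √((-62.54)² + (68.56)²) = √(3911.2516 + 4700.4736) = 92.80 km
5: √((100.76)² + (-70.03)²) = √(10152.5776 + 4904.2009) = 122.71 km
6: √((-43.43)² + (60.70)²) = √(1886.1649 + 3684.4900) = 74.64 km
7: √((-26.89)² + (9.22)²) = √(723.0721 + 85.0084) = 28.43 km
8: √((113.90)² + (70.70)²) = √(12973.2100 + 4998.4900) = 134.06 km
9: √((133.12)² + (71.12)²) = √(17720.9344 + 5058.0544) = 150.93 km
10: √((134.00)² + (117.14)²) = √(17956.0000 + 13721.7796) = 177.98 km
11: √((37.51)² + (73.04)²) = √(1407.0001 + 5334.8416) = 82.11 km
12: √((122.20)² + (116.84)²) = √(14932.8400 + 13651.5856) = 169.07 km
13: √((-47.24)² + (107.92)²) = √(2231.6176 + 11646.7264) = 117.81 km
Sorted: 7 (28.43 km) < 6 (74.64 km) < 11 (82.11 km) < 4 (92.80 km) < 3 (107.74 km) < 13 (117.81 km) < …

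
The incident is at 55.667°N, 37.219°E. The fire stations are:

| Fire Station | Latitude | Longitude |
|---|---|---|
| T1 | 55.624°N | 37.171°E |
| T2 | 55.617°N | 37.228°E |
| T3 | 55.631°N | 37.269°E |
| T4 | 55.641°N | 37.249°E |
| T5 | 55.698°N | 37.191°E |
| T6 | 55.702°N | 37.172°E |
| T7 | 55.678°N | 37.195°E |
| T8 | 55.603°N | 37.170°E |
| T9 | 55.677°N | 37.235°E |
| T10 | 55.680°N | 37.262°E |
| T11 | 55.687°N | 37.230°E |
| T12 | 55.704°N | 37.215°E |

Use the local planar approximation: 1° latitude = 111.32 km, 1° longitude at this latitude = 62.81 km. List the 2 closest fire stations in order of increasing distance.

Distances from 55.667°N, 37.219°E:
T1: 5.657 km
T2: 5.595 km
T3: 5.091 km
T4: 3.454 km
T5: 3.873 km
T6: 4.888 km
T7: 1.942 km
T8: 7.761 km
T9: 1.500 km
T10: 3.064 km
T11: 2.331 km
T12: 4.126 km
Sorted: T9 (1.500 km) < T7 (1.942 km) < T11 (2.331 km) < T10 (3.064 km) < …

T9, T7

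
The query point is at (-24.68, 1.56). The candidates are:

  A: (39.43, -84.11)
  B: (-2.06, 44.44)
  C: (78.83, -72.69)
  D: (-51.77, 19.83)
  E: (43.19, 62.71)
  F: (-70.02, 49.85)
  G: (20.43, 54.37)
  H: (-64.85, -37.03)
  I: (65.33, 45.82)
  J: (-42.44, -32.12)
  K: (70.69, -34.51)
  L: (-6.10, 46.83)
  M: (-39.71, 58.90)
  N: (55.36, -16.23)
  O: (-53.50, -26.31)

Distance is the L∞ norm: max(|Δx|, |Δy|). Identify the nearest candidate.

Distances from (-24.68, 1.56):
A: max(|64.11|, |-85.67|) = 85.67
B: max(|22.62|, |42.88|) = 42.88
C: max(|103.51|, |-74.25|) = 103.51
D: max(|-27.09|, |18.27|) = 27.09
E: max(|67.87|, |61.15|) = 67.87
F: max(|-45.34|, |48.29|) = 48.29
G: max(|45.11|, |52.81|) = 52.81
H: max(|-40.17|, |-38.59|) = 40.17
I: max(|90.01|, |44.26|) = 90.01
J: max(|-17.76|, |-33.68|) = 33.68
K: max(|95.37|, |-36.07|) = 95.37
L: max(|18.58|, |45.27|) = 45.27
M: max(|-15.03|, |57.34|) = 57.34
N: max(|80.04|, |-17.79|) = 80.04
O: max(|-28.82|, |-27.87|) = 28.82
Minimum: D at 27.09.

D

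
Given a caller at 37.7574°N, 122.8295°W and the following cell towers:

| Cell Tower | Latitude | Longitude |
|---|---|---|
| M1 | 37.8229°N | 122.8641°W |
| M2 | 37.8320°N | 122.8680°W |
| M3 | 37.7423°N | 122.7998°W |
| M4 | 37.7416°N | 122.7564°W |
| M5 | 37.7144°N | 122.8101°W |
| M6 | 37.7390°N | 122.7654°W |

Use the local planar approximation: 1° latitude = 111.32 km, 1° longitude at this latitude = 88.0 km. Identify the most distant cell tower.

M2

Distances from 37.7574°N, 122.8295°W:
M1: 7.9017 km
M2: 8.9690 km
M3: 3.1075 km
M4: 6.6689 km
M5: 5.0821 km
M6: 6.0012 km
Maximum: M2 at 8.9690 km.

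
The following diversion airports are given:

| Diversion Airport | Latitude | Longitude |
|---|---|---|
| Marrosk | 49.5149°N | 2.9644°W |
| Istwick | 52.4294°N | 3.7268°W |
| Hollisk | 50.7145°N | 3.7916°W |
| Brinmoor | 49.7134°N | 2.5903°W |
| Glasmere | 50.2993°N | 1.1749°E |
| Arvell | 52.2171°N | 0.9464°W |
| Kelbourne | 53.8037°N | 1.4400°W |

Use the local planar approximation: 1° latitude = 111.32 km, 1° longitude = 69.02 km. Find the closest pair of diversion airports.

Pairwise distances:
Marrosk–Brinmoor: 33.9849 km
Hollisk–Brinmoor: 138.9032 km
Marrosk–Hollisk: 145.2324 km
Arvell–Kelbourne: 179.8760 km
Istwick–Hollisk: 190.9551 km
Istwick–Arvell: 193.3530 km
Istwick–Kelbourne: 219.8111 km
Hollisk–Arvell: 257.9583 km
Glasmere–Arvell: 258.8712 km
Brinmoor–Glasmere: 267.9338 km
Marrosk–Glasmere: 298.7407 km
Brinmoor–Arvell: 300.9218 km
Istwick–Brinmoor: 312.3549 km
Marrosk–Istwick: 328.6817 km
Marrosk–Arvell: 331.4899 km
Hollisk–Glasmere: 345.8899 km
Hollisk–Kelbourne: 380.2681 km
Istwick–Glasmere: 413.1398 km
Glasmere–Kelbourne: 429.8358 km
Brinmoor–Kelbourne: 462.2021 km
Marrosk–Kelbourne: 488.8851 km
Closest pair: Marrosk–Brinmoor at 33.9849 km.

Marrosk and Brinmoor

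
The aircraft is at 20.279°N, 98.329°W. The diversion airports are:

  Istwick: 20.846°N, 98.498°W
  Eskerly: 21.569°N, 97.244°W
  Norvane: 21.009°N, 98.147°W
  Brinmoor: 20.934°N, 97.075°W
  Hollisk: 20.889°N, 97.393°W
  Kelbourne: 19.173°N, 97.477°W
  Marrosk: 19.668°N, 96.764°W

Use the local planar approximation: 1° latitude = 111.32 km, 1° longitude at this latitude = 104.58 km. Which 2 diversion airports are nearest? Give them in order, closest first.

Distances from 20.279°N, 98.329°W:
Istwick: √((0.567·111.32)² + (-0.169·104.58)²) = √(3983.93747 + 312.37098) = 65.546 km
Eskerly: √((1.290·111.32)² + (1.085·104.58)²) = √(20621.76417 + 12875.28204) = 183.022 km
Norvane: √((0.730·111.32)² + (0.182·104.58)²) = √(6603.77268 + 362.27641) = 83.463 km
Brinmoor: √((0.655·111.32)² + (1.254·104.58)²) = √(5316.53889 + 17198.57038) = 150.050 km
Hollisk: √((0.610·111.32)² + (0.936·104.58)²) = √(4611.11619 + 9581.84128) = 119.134 km
Kelbourne: √((-1.106·111.32)² + (0.852·104.58)²) = √(15158.51470 + 7939.19492) = 151.979 km
Marrosk: √((-0.611·111.32)² + (1.565·104.58)²) = √(4626.24699 + 26787.11602) = 177.238 km
Sorted: Istwick (65.546 km) < Norvane (83.463 km) < Hollisk (119.134 km) < Brinmoor (150.050 km) < …

Istwick, Norvane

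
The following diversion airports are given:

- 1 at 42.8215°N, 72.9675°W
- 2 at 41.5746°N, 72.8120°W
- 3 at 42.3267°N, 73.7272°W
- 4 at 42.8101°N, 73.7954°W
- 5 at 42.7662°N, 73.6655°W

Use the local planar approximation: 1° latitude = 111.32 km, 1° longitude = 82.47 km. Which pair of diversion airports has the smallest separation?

Pairwise distances:
1–2: 139.3961 km
1–3: 83.4222 km
1–4: 68.2887 km
1–5: 57.8923 km
2–3: 112.7226 km
2–4: 159.6668 km
2–5: 150.1673 km
3–4: 54.1052 km
3–5: 49.1890 km
4–5: 11.7749 km
Closest pair: 4–5 at 11.7749 km.

4 and 5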